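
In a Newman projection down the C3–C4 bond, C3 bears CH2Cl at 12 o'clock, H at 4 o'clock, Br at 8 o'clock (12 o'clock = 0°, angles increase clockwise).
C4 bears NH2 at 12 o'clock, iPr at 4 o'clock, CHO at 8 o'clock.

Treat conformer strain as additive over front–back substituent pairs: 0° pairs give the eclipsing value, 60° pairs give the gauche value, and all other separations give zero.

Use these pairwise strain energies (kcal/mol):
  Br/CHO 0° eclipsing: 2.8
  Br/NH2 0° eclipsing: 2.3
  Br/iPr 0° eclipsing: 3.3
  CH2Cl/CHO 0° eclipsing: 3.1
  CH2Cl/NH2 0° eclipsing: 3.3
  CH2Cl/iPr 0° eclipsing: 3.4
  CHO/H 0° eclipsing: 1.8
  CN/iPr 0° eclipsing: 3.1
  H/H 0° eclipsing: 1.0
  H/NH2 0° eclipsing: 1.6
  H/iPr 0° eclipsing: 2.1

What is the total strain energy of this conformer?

8.2 kcal/mol

This conformer (eclipsed): CH2Cl–NH2 eclipsed, H–iPr eclipsed, Br–CHO eclipsed; 3.3 + 2.1 + 2.8 = 8.2 kcal/mol.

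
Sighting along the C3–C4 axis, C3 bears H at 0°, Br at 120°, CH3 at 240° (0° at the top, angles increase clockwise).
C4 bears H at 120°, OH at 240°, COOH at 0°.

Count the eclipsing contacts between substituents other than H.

Non-H eclipsing pairs: CH3(240°)/OH(240°) — 1 interaction.

1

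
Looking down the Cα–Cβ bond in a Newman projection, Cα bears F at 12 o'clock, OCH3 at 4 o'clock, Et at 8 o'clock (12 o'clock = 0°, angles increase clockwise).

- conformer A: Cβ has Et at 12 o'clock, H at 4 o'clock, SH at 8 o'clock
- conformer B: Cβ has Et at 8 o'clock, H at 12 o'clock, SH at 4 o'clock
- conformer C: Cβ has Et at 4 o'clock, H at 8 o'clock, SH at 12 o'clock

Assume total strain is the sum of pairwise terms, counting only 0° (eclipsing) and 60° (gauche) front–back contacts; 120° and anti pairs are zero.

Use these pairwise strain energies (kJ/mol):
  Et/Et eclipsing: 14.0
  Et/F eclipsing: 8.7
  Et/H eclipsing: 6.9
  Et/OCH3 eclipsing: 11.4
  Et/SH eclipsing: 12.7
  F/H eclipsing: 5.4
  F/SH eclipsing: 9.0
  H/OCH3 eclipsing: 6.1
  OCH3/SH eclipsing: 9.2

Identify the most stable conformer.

A (eclipsed): F(0°)/Et(0°) eclipsed 8.7; OCH3(120°)/H(120°) eclipsed 6.1; Et(240°)/SH(240°) eclipsed 12.7 → 27.5 kJ/mol.
B (eclipsed): F(0°)/H(0°) eclipsed 5.4; OCH3(120°)/SH(120°) eclipsed 9.2; Et(240°)/Et(240°) eclipsed 14.0 → 28.6 kJ/mol.
C (eclipsed): F(0°)/SH(0°) eclipsed 9.0; OCH3(120°)/Et(120°) eclipsed 11.4; Et(240°)/H(240°) eclipsed 6.9 → 27.3 kJ/mol.
C has the lowest total (27.3 kJ/mol).

C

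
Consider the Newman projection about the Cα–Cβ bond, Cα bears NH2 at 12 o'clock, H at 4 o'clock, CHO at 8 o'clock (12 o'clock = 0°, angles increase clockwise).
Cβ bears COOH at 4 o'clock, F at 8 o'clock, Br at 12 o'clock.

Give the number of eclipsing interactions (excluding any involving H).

Non-H eclipsing pairs: NH2(0°)/Br(0°); CHO(240°)/F(240°) — 2 interactions.

2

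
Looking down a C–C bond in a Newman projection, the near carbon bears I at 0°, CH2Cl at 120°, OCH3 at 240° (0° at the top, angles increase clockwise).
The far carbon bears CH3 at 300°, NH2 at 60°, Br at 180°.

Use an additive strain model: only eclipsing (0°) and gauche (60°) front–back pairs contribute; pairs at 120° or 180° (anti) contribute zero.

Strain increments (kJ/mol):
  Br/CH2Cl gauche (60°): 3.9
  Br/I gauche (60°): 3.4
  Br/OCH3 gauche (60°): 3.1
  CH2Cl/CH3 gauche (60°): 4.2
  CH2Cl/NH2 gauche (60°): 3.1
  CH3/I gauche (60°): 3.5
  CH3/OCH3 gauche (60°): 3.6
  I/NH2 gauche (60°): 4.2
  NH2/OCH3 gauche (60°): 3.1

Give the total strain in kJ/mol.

21.4 kJ/mol

This conformer (staggered): I(0°)/CH3(300°) gauche 3.5; I(0°)/NH2(60°) gauche 4.2; CH2Cl(120°)/NH2(60°) gauche 3.1; CH2Cl(120°)/Br(180°) gauche 3.9; OCH3(240°)/CH3(300°) gauche 3.6; OCH3(240°)/Br(180°) gauche 3.1 → 21.4 kJ/mol.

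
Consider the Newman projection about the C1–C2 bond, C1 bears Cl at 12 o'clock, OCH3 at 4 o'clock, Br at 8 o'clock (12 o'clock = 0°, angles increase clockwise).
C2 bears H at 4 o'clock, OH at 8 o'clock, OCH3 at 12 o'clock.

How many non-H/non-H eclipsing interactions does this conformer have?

2

Non-H eclipsing pairs: Cl(0°)/OCH3(0°); Br(240°)/OH(240°) — 2 interactions.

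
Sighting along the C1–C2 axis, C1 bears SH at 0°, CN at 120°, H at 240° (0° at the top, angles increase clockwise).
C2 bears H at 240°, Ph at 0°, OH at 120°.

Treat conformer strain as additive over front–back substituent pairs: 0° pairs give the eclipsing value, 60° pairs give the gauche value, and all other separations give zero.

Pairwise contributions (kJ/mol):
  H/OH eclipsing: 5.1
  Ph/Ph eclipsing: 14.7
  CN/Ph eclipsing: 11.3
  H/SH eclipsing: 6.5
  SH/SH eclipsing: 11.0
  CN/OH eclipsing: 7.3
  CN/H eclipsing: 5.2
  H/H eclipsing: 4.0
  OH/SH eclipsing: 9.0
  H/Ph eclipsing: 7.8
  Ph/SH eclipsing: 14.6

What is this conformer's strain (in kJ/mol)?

25.9 kJ/mol

This conformer (eclipsed): SH(0°)/Ph(0°) eclipsed 14.6; CN(120°)/OH(120°) eclipsed 7.3; H(240°)/H(240°) eclipsed 4.0 → 25.9 kJ/mol.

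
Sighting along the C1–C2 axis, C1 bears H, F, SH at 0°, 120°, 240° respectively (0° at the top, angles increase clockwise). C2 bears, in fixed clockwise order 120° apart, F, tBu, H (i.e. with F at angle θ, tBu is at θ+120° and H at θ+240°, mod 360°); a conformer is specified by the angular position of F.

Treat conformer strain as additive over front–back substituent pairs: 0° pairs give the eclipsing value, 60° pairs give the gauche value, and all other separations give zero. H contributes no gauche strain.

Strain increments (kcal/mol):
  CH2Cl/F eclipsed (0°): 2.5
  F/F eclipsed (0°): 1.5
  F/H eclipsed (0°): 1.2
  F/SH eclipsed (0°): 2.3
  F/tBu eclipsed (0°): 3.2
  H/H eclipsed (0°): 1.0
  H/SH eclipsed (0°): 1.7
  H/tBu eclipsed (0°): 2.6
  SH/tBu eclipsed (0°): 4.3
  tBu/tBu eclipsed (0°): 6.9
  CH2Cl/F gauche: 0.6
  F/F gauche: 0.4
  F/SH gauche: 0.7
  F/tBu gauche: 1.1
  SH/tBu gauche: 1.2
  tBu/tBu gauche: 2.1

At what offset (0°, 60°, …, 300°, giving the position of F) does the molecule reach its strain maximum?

120°

F at 0° (eclipsed): H–F eclipsed, F–tBu eclipsed, SH–H eclipsed; 1.2 + 3.2 + 1.7 = 6.1 kcal/mol.
F at 60° (staggered): F–F gauche, F–tBu gauche, SH–tBu gauche; 0.4 + 1.1 + 1.2 = 2.7 kcal/mol.
F at 120° (eclipsed): H–H eclipsed, F–F eclipsed, SH–tBu eclipsed; 1.0 + 1.5 + 4.3 = 6.8 kcal/mol.
F at 180° (staggered): F–F gauche, SH–F gauche, SH–tBu gauche; 0.4 + 0.7 + 1.2 = 2.3 kcal/mol.
F at 240° (eclipsed): H–tBu eclipsed, F–H eclipsed, SH–F eclipsed; 2.6 + 1.2 + 2.3 = 6.1 kcal/mol.
F at 300° (staggered): F–tBu gauche, SH–F gauche; 1.1 + 0.7 = 1.8 kcal/mol.
The maximum (6.8 kcal/mol) occurs with F at 120°.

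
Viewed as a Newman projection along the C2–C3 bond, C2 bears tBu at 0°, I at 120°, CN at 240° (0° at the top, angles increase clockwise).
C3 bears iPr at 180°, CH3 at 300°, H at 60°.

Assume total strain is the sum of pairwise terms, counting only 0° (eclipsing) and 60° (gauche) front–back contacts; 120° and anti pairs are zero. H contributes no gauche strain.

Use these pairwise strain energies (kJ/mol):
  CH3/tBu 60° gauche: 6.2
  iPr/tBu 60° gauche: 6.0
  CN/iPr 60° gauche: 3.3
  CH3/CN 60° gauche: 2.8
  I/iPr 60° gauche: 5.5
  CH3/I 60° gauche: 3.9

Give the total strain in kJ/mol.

This conformer is staggered. tBu at 0° is gauche with CH3 at 300° (6.2); I at 120° is gauche with iPr at 180° (5.5); CN at 240° is gauche with iPr at 180° (3.3); CN at 240° is gauche with CH3 at 300° (2.8). Total 17.8 kJ/mol.

17.8 kJ/mol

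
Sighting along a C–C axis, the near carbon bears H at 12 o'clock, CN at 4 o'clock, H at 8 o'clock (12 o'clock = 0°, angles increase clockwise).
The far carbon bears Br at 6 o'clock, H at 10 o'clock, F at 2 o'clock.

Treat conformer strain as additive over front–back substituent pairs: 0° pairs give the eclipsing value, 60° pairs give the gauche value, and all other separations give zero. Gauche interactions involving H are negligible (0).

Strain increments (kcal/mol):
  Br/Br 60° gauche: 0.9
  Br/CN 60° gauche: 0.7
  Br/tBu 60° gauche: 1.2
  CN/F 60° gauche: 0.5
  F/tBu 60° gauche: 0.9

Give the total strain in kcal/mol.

1.2 kcal/mol

This conformer (staggered): CN(120°)/Br(180°) gauche 0.7; CN(120°)/F(60°) gauche 0.5 → 1.2 kcal/mol.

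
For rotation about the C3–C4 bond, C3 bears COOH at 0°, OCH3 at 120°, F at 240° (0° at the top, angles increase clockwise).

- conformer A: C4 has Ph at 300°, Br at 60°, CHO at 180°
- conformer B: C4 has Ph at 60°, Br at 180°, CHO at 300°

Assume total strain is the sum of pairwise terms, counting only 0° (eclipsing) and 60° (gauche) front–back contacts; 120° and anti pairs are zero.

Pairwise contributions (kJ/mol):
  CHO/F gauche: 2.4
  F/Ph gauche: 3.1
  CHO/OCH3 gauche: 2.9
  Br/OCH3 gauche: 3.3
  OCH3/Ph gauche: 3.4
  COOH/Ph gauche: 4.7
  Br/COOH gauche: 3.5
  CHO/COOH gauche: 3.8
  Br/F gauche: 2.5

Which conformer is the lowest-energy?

A (staggered): COOH–Ph gauche, COOH–Br gauche, OCH3–Br gauche, OCH3–CHO gauche, F–Ph gauche, F–CHO gauche; 4.7 + 3.5 + 3.3 + 2.9 + 3.1 + 2.4 = 19.9 kJ/mol.
B (staggered): COOH–Ph gauche, COOH–CHO gauche, OCH3–Ph gauche, OCH3–Br gauche, F–Br gauche, F–CHO gauche; 4.7 + 3.8 + 3.4 + 3.3 + 2.5 + 2.4 = 20.1 kJ/mol.
A has the lowest total (19.9 kJ/mol).

A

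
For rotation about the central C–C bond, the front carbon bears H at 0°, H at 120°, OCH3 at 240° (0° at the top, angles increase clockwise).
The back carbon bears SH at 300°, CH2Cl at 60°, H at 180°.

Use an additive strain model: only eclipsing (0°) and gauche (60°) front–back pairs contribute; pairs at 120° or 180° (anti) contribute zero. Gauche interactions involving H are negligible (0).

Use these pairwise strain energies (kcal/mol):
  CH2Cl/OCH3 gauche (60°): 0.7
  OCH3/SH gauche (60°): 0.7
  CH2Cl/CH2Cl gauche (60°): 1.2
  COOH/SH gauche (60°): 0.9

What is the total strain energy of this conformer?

0.7 kcal/mol

This conformer is staggered. OCH3 at 240° is gauche with SH at 300° (0.7). Total 0.7 kcal/mol.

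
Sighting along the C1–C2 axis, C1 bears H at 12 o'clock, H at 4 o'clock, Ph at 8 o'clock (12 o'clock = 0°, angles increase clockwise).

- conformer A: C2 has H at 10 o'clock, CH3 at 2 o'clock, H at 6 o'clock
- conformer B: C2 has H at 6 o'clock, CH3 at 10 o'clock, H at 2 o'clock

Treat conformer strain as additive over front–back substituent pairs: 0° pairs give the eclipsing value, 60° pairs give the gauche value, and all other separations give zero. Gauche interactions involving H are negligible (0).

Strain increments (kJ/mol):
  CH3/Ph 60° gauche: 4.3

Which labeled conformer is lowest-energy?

A (staggered): no non-H gauche contacts → 0.0 kJ/mol.
B (staggered): Ph–CH3 gauche; 4.3 = 4.3 kJ/mol.
A has the lowest total (0.0 kJ/mol).

A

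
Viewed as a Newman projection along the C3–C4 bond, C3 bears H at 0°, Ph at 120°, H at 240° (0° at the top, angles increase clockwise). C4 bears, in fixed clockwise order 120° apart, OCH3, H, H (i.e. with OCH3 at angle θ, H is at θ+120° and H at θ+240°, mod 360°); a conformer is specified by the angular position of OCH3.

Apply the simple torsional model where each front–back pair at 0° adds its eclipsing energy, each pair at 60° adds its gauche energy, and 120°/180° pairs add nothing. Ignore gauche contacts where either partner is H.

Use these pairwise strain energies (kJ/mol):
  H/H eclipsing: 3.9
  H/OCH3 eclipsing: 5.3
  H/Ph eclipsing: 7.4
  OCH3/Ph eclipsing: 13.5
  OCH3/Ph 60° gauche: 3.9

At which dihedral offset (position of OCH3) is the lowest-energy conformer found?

300°

OCH3 at 0° (eclipsed): H(0°)/OCH3(0°) eclipsed 5.3; Ph(120°)/H(120°) eclipsed 7.4; H(240°)/H(240°) eclipsed 3.9 → 16.6 kJ/mol.
OCH3 at 60° (staggered): Ph(120°)/OCH3(60°) gauche 3.9 → 3.9 kJ/mol.
OCH3 at 120° (eclipsed): H(0°)/H(0°) eclipsed 3.9; Ph(120°)/OCH3(120°) eclipsed 13.5; H(240°)/H(240°) eclipsed 3.9 → 21.3 kJ/mol.
OCH3 at 180° (staggered): Ph(120°)/OCH3(180°) gauche 3.9 → 3.9 kJ/mol.
OCH3 at 240° (eclipsed): H(0°)/H(0°) eclipsed 3.9; Ph(120°)/H(120°) eclipsed 7.4; H(240°)/OCH3(240°) eclipsed 5.3 → 16.6 kJ/mol.
OCH3 at 300° (staggered): no non-H gauche contacts → 0.0 kJ/mol.
The minimum (0.0 kJ/mol) occurs with OCH3 at 300°.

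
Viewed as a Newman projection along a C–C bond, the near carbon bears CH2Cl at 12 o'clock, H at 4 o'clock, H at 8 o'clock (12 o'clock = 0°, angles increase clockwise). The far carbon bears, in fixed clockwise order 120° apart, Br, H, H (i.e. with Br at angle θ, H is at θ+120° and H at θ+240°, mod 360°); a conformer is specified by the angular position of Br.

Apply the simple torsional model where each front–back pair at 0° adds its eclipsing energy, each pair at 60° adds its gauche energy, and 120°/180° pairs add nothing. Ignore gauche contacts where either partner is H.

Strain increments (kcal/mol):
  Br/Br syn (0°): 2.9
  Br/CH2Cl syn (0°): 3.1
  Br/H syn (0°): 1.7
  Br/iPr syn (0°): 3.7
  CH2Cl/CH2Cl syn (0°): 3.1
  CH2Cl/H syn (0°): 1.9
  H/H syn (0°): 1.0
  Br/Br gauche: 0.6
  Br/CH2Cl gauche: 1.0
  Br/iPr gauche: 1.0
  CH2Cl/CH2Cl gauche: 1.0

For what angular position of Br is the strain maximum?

0°

Br at 0° (eclipsed): CH2Cl(0°)/Br(0°) eclipsed 3.1; H(120°)/H(120°) eclipsed 1.0; H(240°)/H(240°) eclipsed 1.0 → 5.1 kcal/mol.
Br at 60° (staggered): CH2Cl(0°)/Br(60°) gauche 1.0 → 1.0 kcal/mol.
Br at 120° (eclipsed): CH2Cl(0°)/H(0°) eclipsed 1.9; H(120°)/Br(120°) eclipsed 1.7; H(240°)/H(240°) eclipsed 1.0 → 4.6 kcal/mol.
Br at 180° (staggered): no non-H gauche contacts → 0.0 kcal/mol.
Br at 240° (eclipsed): CH2Cl(0°)/H(0°) eclipsed 1.9; H(120°)/H(120°) eclipsed 1.0; H(240°)/Br(240°) eclipsed 1.7 → 4.6 kcal/mol.
Br at 300° (staggered): CH2Cl(0°)/Br(300°) gauche 1.0 → 1.0 kcal/mol.
The maximum (5.1 kcal/mol) occurs with Br at 0°.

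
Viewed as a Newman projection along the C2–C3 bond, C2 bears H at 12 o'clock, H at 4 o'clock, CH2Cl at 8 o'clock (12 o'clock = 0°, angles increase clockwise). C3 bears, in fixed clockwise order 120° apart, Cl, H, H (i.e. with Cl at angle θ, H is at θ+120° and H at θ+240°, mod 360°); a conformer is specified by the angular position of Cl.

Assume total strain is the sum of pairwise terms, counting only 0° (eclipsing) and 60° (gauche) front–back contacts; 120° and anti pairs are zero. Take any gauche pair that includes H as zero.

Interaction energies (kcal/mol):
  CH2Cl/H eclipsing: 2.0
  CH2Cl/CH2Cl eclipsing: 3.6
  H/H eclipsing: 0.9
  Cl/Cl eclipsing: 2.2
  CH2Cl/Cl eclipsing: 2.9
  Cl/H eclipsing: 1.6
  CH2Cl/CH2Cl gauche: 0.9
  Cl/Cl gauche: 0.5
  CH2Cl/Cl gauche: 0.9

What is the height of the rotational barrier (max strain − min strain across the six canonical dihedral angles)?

Cl at 0° is eclipsed. H at 0° is eclipsed with Cl at 0° (1.6); H at 120° is eclipsed with H at 120° (0.9); CH2Cl at 240° is eclipsed with H at 240° (2.0). Total 4.5 kcal/mol.
Cl at 60° (staggered): no non-H gauche contacts → 0.0 kcal/mol.
Cl at 120° is eclipsed. H at 0° is eclipsed with H at 0° (0.9); H at 120° is eclipsed with Cl at 120° (1.6); CH2Cl at 240° is eclipsed with H at 240° (2.0). Total 4.5 kcal/mol.
Cl at 180° is staggered. CH2Cl at 240° is gauche with Cl at 180° (0.9). Total 0.9 kcal/mol.
Cl at 240° is eclipsed. H at 0° is eclipsed with H at 0° (0.9); H at 120° is eclipsed with H at 120° (0.9); CH2Cl at 240° is eclipsed with Cl at 240° (2.9). Total 4.7 kcal/mol.
Cl at 300° is staggered. CH2Cl at 240° is gauche with Cl at 300° (0.9). Total 0.9 kcal/mol.
Max at 240° (4.7 kcal/mol), min at 60° (0.0 kcal/mol); barrier = 4.7 kcal/mol.

4.7 kcal/mol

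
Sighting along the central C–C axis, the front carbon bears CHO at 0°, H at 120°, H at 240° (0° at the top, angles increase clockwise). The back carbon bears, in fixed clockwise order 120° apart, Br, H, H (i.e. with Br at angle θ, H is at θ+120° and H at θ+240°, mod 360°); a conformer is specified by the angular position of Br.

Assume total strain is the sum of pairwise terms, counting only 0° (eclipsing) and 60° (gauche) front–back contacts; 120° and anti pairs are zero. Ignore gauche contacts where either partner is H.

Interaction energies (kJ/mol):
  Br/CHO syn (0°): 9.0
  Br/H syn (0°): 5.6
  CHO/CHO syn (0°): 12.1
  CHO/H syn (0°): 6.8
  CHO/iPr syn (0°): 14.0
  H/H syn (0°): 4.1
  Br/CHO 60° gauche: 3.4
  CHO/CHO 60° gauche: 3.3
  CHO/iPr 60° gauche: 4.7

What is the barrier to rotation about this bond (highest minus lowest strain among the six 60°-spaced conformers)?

17.2 kJ/mol

Br at 0° (eclipsed): CHO–Br eclipsed, H–H eclipsed, H–H eclipsed; 9.0 + 4.1 + 4.1 = 17.2 kJ/mol.
Br at 60° (staggered): CHO–Br gauche; 3.4 = 3.4 kJ/mol.
Br at 120° (eclipsed): CHO–H eclipsed, H–Br eclipsed, H–H eclipsed; 6.8 + 5.6 + 4.1 = 16.5 kJ/mol.
Br at 180° (staggered): no non-H gauche contacts → 0.0 kJ/mol.
Br at 240° (eclipsed): CHO–H eclipsed, H–H eclipsed, H–Br eclipsed; 6.8 + 4.1 + 5.6 = 16.5 kJ/mol.
Br at 300° (staggered): CHO–Br gauche; 3.4 = 3.4 kJ/mol.
Max at 0° (17.2 kJ/mol), min at 180° (0.0 kJ/mol); barrier = 17.2 kJ/mol.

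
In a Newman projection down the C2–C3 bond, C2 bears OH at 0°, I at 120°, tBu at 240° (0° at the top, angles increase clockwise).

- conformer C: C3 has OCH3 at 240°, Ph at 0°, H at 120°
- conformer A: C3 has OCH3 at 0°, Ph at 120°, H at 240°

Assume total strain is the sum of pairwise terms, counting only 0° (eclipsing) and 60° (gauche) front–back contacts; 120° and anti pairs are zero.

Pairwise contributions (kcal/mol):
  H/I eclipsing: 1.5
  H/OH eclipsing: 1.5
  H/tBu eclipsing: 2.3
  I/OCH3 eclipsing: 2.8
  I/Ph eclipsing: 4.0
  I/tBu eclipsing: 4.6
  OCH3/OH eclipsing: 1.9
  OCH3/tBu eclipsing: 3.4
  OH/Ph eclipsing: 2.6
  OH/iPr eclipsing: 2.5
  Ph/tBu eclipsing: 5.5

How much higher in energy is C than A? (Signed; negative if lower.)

-0.7 kcal/mol

C (eclipsed): OH(0°)/Ph(0°) eclipsed 2.6; I(120°)/H(120°) eclipsed 1.5; tBu(240°)/OCH3(240°) eclipsed 3.4 → 7.5 kcal/mol.
A (eclipsed): OH(0°)/OCH3(0°) eclipsed 1.9; I(120°)/Ph(120°) eclipsed 4.0; tBu(240°)/H(240°) eclipsed 2.3 → 8.2 kcal/mol.
E(C) − E(A) = 7.5 − 8.2 = -0.7 kcal/mol.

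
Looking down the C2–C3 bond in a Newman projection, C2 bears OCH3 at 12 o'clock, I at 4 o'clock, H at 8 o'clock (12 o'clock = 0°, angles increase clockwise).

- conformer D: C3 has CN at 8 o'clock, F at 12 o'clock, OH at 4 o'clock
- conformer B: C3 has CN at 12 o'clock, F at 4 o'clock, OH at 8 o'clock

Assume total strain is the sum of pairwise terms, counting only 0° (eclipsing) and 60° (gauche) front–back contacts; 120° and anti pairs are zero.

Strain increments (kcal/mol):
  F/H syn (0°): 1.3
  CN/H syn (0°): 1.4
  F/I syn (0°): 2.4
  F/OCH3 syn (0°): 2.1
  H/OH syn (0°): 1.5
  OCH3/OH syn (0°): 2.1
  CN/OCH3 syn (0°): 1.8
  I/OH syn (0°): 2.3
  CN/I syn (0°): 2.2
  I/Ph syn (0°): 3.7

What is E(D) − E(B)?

D (eclipsed): OCH3–F eclipsed, I–OH eclipsed, H–CN eclipsed; 2.1 + 2.3 + 1.4 = 5.8 kcal/mol.
B (eclipsed): OCH3–CN eclipsed, I–F eclipsed, H–OH eclipsed; 1.8 + 2.4 + 1.5 = 5.7 kcal/mol.
E(D) − E(B) = 5.8 − 5.7 = +0.1 kcal/mol.

+0.1 kcal/mol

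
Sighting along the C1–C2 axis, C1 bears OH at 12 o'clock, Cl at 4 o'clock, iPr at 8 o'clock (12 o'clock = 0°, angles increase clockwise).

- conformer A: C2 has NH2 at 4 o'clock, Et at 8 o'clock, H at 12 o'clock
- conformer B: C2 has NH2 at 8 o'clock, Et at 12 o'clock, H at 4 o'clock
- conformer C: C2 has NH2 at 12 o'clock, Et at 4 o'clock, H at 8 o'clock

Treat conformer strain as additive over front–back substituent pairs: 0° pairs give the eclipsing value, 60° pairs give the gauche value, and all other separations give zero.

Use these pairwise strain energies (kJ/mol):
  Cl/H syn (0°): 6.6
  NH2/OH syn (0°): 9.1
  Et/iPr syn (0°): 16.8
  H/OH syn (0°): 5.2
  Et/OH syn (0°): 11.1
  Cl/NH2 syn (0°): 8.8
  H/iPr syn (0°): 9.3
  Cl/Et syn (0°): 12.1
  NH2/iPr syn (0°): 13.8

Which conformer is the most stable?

A is eclipsed. OH at 0° is eclipsed with H at 0° (5.2); Cl at 120° is eclipsed with NH2 at 120° (8.8); iPr at 240° is eclipsed with Et at 240° (16.8). Total 30.8 kJ/mol.
B is eclipsed. OH at 0° is eclipsed with Et at 0° (11.1); Cl at 120° is eclipsed with H at 120° (6.6); iPr at 240° is eclipsed with NH2 at 240° (13.8). Total 31.5 kJ/mol.
C is eclipsed. OH at 0° is eclipsed with NH2 at 0° (9.1); Cl at 120° is eclipsed with Et at 120° (12.1); iPr at 240° is eclipsed with H at 240° (9.3). Total 30.5 kJ/mol.
C has the lowest total (30.5 kJ/mol).

C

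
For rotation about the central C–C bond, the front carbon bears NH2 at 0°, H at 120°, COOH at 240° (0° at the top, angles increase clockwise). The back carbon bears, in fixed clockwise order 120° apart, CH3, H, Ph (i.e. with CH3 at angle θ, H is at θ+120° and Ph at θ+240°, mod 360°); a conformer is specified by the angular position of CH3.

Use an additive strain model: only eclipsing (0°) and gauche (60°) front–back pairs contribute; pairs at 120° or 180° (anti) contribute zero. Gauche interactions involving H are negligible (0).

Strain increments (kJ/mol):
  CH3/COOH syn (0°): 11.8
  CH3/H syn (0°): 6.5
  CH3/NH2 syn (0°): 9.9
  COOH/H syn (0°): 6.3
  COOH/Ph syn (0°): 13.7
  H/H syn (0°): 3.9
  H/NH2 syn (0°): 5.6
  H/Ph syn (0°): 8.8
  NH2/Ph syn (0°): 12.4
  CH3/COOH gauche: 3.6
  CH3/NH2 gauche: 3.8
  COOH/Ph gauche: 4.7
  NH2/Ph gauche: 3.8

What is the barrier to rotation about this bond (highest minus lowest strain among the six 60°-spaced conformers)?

20.1 kJ/mol

CH3 at 0° (eclipsed): NH2(0°)/CH3(0°) eclipsed 9.9; H(120°)/H(120°) eclipsed 3.9; COOH(240°)/Ph(240°) eclipsed 13.7 → 27.5 kJ/mol.
CH3 at 60° (staggered): NH2(0°)/CH3(60°) gauche 3.8; NH2(0°)/Ph(300°) gauche 3.8; COOH(240°)/Ph(300°) gauche 4.7 → 12.3 kJ/mol.
CH3 at 120° (eclipsed): NH2(0°)/Ph(0°) eclipsed 12.4; H(120°)/CH3(120°) eclipsed 6.5; COOH(240°)/H(240°) eclipsed 6.3 → 25.2 kJ/mol.
CH3 at 180° (staggered): NH2(0°)/Ph(60°) gauche 3.8; COOH(240°)/CH3(180°) gauche 3.6 → 7.4 kJ/mol.
CH3 at 240° (eclipsed): NH2(0°)/H(0°) eclipsed 5.6; H(120°)/Ph(120°) eclipsed 8.8; COOH(240°)/CH3(240°) eclipsed 11.8 → 26.2 kJ/mol.
CH3 at 300° (staggered): NH2(0°)/CH3(300°) gauche 3.8; COOH(240°)/CH3(300°) gauche 3.6; COOH(240°)/Ph(180°) gauche 4.7 → 12.1 kJ/mol.
Max at 0° (27.5 kJ/mol), min at 180° (7.4 kJ/mol); barrier = 20.1 kJ/mol.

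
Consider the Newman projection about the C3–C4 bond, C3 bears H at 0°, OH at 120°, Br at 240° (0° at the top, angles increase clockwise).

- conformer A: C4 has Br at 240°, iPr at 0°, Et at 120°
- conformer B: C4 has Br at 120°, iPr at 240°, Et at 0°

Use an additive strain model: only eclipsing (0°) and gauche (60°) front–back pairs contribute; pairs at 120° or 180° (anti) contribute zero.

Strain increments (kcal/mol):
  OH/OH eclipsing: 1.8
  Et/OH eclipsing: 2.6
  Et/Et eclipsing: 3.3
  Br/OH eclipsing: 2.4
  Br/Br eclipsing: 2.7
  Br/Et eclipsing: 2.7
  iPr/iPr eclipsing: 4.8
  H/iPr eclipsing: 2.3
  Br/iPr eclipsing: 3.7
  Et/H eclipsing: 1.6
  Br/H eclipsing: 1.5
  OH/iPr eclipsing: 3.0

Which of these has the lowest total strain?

A is eclipsed. H at 0° is eclipsed with iPr at 0° (2.3); OH at 120° is eclipsed with Et at 120° (2.6); Br at 240° is eclipsed with Br at 240° (2.7). Total 7.6 kcal/mol.
B is eclipsed. H at 0° is eclipsed with Et at 0° (1.6); OH at 120° is eclipsed with Br at 120° (2.4); Br at 240° is eclipsed with iPr at 240° (3.7). Total 7.7 kcal/mol.
A has the lowest total (7.6 kcal/mol).

A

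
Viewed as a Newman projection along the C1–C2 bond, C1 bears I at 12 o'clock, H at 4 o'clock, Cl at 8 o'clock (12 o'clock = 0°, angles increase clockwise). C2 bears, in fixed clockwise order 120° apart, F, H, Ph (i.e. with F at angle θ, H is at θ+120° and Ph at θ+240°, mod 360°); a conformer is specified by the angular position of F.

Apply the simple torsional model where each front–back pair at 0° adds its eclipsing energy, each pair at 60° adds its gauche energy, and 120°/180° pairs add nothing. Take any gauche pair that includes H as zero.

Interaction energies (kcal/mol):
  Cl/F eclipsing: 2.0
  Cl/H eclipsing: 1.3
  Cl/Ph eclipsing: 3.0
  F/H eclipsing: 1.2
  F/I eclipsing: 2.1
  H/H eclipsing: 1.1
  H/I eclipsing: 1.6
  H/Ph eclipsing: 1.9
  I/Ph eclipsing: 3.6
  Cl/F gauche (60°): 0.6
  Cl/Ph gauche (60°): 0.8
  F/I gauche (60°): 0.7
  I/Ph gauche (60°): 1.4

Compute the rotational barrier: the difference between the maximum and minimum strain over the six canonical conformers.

4.2 kcal/mol

F at 0° is eclipsed. I at 0° is eclipsed with F at 0° (2.1); H at 120° is eclipsed with H at 120° (1.1); Cl at 240° is eclipsed with Ph at 240° (3.0). Total 6.2 kcal/mol.
F at 60° is staggered. I at 0° is gauche with F at 60° (0.7); I at 0° is gauche with Ph at 300° (1.4); Cl at 240° is gauche with Ph at 300° (0.8). Total 2.9 kcal/mol.
F at 120° is eclipsed. I at 0° is eclipsed with Ph at 0° (3.6); H at 120° is eclipsed with F at 120° (1.2); Cl at 240° is eclipsed with H at 240° (1.3). Total 6.1 kcal/mol.
F at 180° is staggered. I at 0° is gauche with Ph at 60° (1.4); Cl at 240° is gauche with F at 180° (0.6). Total 2.0 kcal/mol.
F at 240° is eclipsed. I at 0° is eclipsed with H at 0° (1.6); H at 120° is eclipsed with Ph at 120° (1.9); Cl at 240° is eclipsed with F at 240° (2.0). Total 5.5 kcal/mol.
F at 300° is staggered. I at 0° is gauche with F at 300° (0.7); Cl at 240° is gauche with F at 300° (0.6); Cl at 240° is gauche with Ph at 180° (0.8). Total 2.1 kcal/mol.
Max at 0° (6.2 kcal/mol), min at 180° (2.0 kcal/mol); barrier = 4.2 kcal/mol.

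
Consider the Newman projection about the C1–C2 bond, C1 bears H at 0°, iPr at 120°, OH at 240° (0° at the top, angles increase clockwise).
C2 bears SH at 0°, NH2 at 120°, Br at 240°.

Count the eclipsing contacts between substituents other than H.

Non-H eclipsing pairs: iPr(120°)/NH2(120°); OH(240°)/Br(240°) — 2 interactions.

2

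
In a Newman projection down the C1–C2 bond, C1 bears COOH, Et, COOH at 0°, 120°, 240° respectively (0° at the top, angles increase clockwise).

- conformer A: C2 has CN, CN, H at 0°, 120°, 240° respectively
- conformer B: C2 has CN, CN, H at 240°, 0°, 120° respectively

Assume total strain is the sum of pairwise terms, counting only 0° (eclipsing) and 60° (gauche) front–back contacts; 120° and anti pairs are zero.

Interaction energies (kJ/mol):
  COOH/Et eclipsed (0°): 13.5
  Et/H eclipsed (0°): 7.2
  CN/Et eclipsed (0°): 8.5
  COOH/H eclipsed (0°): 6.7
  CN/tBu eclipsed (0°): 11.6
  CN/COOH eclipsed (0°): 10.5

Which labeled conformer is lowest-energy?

A (eclipsed): COOH–CN eclipsed, Et–CN eclipsed, COOH–H eclipsed; 10.5 + 8.5 + 6.7 = 25.7 kJ/mol.
B (eclipsed): COOH–CN eclipsed, Et–H eclipsed, COOH–CN eclipsed; 10.5 + 7.2 + 10.5 = 28.2 kJ/mol.
A has the lowest total (25.7 kJ/mol).

A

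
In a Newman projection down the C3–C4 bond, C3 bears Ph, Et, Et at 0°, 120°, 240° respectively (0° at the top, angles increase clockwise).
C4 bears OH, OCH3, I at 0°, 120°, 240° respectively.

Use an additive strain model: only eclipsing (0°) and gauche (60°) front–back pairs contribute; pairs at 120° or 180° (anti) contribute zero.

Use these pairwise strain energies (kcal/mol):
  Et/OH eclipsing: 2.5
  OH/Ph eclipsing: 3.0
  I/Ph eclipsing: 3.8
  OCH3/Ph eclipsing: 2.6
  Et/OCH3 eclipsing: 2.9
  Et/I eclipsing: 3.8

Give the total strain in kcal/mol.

9.7 kcal/mol

This conformer (eclipsed): Ph–OH eclipsed, Et–OCH3 eclipsed, Et–I eclipsed; 3.0 + 2.9 + 3.8 = 9.7 kcal/mol.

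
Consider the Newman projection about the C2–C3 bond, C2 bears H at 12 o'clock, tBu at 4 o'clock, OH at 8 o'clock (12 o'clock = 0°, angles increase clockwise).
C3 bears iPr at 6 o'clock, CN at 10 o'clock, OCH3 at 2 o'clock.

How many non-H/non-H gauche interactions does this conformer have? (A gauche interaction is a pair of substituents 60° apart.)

4

Non-H gauche pairs: tBu(120°)/iPr(180°); tBu(120°)/OCH3(60°); OH(240°)/iPr(180°); OH(240°)/CN(300°) — 4 interactions.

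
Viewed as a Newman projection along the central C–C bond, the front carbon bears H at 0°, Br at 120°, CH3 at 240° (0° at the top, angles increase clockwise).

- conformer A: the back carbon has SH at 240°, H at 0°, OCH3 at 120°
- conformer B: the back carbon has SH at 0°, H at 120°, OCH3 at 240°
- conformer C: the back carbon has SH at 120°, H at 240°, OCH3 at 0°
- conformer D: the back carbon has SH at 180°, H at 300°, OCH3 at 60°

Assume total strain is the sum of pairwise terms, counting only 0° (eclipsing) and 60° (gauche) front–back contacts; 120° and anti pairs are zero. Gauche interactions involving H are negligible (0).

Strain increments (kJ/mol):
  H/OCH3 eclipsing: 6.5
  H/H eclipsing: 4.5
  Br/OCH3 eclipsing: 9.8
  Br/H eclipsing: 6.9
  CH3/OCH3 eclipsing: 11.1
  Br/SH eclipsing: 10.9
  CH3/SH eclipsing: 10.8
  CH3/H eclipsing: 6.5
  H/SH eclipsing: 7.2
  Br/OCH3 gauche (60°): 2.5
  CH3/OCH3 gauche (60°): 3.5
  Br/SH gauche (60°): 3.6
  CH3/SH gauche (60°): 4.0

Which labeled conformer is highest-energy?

A (eclipsed): H(0°)/H(0°) eclipsed 4.5; Br(120°)/OCH3(120°) eclipsed 9.8; CH3(240°)/SH(240°) eclipsed 10.8 → 25.1 kJ/mol.
B (eclipsed): H(0°)/SH(0°) eclipsed 7.2; Br(120°)/H(120°) eclipsed 6.9; CH3(240°)/OCH3(240°) eclipsed 11.1 → 25.2 kJ/mol.
C (eclipsed): H(0°)/OCH3(0°) eclipsed 6.5; Br(120°)/SH(120°) eclipsed 10.9; CH3(240°)/H(240°) eclipsed 6.5 → 23.9 kJ/mol.
D (staggered): Br(120°)/SH(180°) gauche 3.6; Br(120°)/OCH3(60°) gauche 2.5; CH3(240°)/SH(180°) gauche 4.0 → 10.1 kJ/mol.
B has the highest total (25.2 kJ/mol).

B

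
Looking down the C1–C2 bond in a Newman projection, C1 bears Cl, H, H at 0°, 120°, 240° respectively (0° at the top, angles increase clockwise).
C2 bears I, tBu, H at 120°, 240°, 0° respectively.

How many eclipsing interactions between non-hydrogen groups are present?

Every eclipsing pair involves H, so the count is 0.

0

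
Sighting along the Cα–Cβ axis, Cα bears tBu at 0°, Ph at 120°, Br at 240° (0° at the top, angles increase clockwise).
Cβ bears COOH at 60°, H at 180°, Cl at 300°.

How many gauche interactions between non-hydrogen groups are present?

4

Non-H gauche pairs: tBu(0°)/COOH(60°); tBu(0°)/Cl(300°); Ph(120°)/COOH(60°); Br(240°)/Cl(300°) — 4 interactions.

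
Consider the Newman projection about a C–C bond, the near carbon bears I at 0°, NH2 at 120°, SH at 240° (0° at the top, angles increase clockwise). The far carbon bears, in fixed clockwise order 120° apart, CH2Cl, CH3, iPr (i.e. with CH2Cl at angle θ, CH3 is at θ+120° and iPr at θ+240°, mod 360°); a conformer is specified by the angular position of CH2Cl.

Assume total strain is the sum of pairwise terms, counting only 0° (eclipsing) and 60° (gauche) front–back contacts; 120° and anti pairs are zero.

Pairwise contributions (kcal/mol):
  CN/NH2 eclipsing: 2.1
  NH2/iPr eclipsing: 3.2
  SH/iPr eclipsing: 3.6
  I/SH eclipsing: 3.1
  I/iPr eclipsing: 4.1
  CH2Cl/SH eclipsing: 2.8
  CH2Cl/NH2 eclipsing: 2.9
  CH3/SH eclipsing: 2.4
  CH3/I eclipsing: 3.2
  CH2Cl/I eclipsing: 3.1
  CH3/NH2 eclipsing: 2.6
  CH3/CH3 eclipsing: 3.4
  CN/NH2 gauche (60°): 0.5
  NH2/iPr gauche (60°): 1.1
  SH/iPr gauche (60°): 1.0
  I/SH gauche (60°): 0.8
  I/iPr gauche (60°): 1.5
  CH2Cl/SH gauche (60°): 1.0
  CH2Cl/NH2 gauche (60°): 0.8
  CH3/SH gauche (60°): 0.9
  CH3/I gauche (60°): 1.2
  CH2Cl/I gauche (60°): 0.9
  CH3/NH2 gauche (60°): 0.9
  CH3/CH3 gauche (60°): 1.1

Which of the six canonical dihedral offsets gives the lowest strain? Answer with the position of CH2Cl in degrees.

CH2Cl at 0° (eclipsed): I(0°)/CH2Cl(0°) eclipsed 3.1; NH2(120°)/CH3(120°) eclipsed 2.6; SH(240°)/iPr(240°) eclipsed 3.6 → 9.3 kcal/mol.
CH2Cl at 60° (staggered): I(0°)/CH2Cl(60°) gauche 0.9; I(0°)/iPr(300°) gauche 1.5; NH2(120°)/CH2Cl(60°) gauche 0.8; NH2(120°)/CH3(180°) gauche 0.9; SH(240°)/CH3(180°) gauche 0.9; SH(240°)/iPr(300°) gauche 1.0 → 6.0 kcal/mol.
CH2Cl at 120° (eclipsed): I(0°)/iPr(0°) eclipsed 4.1; NH2(120°)/CH2Cl(120°) eclipsed 2.9; SH(240°)/CH3(240°) eclipsed 2.4 → 9.4 kcal/mol.
CH2Cl at 180° (staggered): I(0°)/CH3(300°) gauche 1.2; I(0°)/iPr(60°) gauche 1.5; NH2(120°)/CH2Cl(180°) gauche 0.8; NH2(120°)/iPr(60°) gauche 1.1; SH(240°)/CH2Cl(180°) gauche 1.0; SH(240°)/CH3(300°) gauche 0.9 → 6.5 kcal/mol.
CH2Cl at 240° (eclipsed): I(0°)/CH3(0°) eclipsed 3.2; NH2(120°)/iPr(120°) eclipsed 3.2; SH(240°)/CH2Cl(240°) eclipsed 2.8 → 9.2 kcal/mol.
CH2Cl at 300° (staggered): I(0°)/CH2Cl(300°) gauche 0.9; I(0°)/CH3(60°) gauche 1.2; NH2(120°)/CH3(60°) gauche 0.9; NH2(120°)/iPr(180°) gauche 1.1; SH(240°)/CH2Cl(300°) gauche 1.0; SH(240°)/iPr(180°) gauche 1.0 → 6.1 kcal/mol.
The minimum (6.0 kcal/mol) occurs with CH2Cl at 60°.

60°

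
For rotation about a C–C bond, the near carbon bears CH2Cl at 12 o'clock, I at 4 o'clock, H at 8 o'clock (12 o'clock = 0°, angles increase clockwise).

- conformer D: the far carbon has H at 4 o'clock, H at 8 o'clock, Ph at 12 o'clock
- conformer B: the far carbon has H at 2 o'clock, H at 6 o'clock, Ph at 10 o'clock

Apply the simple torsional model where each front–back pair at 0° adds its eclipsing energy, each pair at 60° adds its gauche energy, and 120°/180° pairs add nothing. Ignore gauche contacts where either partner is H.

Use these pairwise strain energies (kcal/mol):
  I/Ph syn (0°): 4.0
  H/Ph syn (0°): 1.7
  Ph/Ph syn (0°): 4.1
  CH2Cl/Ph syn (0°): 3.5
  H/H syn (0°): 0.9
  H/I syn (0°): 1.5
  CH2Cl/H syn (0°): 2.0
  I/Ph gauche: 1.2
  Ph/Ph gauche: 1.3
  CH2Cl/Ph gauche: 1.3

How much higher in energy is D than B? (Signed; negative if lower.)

+4.6 kcal/mol

D (eclipsed): CH2Cl(0°)/Ph(0°) eclipsed 3.5; I(120°)/H(120°) eclipsed 1.5; H(240°)/H(240°) eclipsed 0.9 → 5.9 kcal/mol.
B (staggered): CH2Cl(0°)/Ph(300°) gauche 1.3 → 1.3 kcal/mol.
E(D) − E(B) = 5.9 − 1.3 = +4.6 kcal/mol.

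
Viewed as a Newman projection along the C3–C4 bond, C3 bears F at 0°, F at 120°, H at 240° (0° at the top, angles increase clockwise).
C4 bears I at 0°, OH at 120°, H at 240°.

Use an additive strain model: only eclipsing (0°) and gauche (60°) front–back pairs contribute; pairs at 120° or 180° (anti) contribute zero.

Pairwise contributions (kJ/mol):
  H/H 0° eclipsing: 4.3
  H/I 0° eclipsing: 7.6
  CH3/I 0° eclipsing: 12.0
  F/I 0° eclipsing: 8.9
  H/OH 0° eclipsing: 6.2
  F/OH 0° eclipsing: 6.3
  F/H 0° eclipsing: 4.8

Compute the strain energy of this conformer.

This conformer is eclipsed. F at 0° is eclipsed with I at 0° (8.9); F at 120° is eclipsed with OH at 120° (6.3); H at 240° is eclipsed with H at 240° (4.3). Total 19.5 kJ/mol.

19.5 kJ/mol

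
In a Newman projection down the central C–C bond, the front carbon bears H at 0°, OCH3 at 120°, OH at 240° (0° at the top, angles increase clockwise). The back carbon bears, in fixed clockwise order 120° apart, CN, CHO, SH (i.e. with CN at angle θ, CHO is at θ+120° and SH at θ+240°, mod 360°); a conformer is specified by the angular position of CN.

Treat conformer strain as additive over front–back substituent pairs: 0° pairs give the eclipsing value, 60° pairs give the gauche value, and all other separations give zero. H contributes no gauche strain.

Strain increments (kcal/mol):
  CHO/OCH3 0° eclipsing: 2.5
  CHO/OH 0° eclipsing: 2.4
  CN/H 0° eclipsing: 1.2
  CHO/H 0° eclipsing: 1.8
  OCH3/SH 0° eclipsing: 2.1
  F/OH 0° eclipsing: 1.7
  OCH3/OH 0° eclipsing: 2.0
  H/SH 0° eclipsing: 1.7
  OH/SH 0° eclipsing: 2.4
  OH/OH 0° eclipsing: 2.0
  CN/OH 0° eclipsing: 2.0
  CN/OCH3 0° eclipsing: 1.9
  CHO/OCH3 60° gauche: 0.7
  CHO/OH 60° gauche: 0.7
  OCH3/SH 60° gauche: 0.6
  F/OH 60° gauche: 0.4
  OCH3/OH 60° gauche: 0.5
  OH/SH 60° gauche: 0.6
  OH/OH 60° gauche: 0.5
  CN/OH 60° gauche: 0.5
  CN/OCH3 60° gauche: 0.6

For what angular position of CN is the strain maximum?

0°

CN at 0° is eclipsed. H at 0° is eclipsed with CN at 0° (1.2); OCH3 at 120° is eclipsed with CHO at 120° (2.5); OH at 240° is eclipsed with SH at 240° (2.4). Total 6.1 kcal/mol.
CN at 60° is staggered. OCH3 at 120° is gauche with CN at 60° (0.6); OCH3 at 120° is gauche with CHO at 180° (0.7); OH at 240° is gauche with CHO at 180° (0.7); OH at 240° is gauche with SH at 300° (0.6). Total 2.6 kcal/mol.
CN at 120° is eclipsed. H at 0° is eclipsed with SH at 0° (1.7); OCH3 at 120° is eclipsed with CN at 120° (1.9); OH at 240° is eclipsed with CHO at 240° (2.4). Total 6.0 kcal/mol.
CN at 180° is staggered. OCH3 at 120° is gauche with CN at 180° (0.6); OCH3 at 120° is gauche with SH at 60° (0.6); OH at 240° is gauche with CN at 180° (0.5); OH at 240° is gauche with CHO at 300° (0.7). Total 2.4 kcal/mol.
CN at 240° is eclipsed. H at 0° is eclipsed with CHO at 0° (1.8); OCH3 at 120° is eclipsed with SH at 120° (2.1); OH at 240° is eclipsed with CN at 240° (2.0). Total 5.9 kcal/mol.
CN at 300° is staggered. OCH3 at 120° is gauche with CHO at 60° (0.7); OCH3 at 120° is gauche with SH at 180° (0.6); OH at 240° is gauche with CN at 300° (0.5); OH at 240° is gauche with SH at 180° (0.6). Total 2.4 kcal/mol.
The maximum (6.1 kcal/mol) occurs with CN at 0°.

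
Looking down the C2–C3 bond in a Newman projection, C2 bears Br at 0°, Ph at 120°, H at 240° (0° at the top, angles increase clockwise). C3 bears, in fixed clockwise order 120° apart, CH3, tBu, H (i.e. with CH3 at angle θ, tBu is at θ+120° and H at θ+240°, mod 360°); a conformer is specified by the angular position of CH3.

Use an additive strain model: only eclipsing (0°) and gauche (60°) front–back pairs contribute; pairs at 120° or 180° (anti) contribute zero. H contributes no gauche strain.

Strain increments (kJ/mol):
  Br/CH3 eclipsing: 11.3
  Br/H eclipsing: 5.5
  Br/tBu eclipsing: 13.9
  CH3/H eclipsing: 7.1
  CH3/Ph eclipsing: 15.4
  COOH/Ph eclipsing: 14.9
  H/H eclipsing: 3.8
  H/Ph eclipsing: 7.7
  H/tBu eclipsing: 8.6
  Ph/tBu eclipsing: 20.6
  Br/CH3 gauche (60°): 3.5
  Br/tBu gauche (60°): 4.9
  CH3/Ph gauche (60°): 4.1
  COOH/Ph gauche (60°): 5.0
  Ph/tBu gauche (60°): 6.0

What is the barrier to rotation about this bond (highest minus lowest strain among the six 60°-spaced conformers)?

26.7 kJ/mol

CH3 at 0° (eclipsed): Br–CH3 eclipsed, Ph–tBu eclipsed, H–H eclipsed; 11.3 + 20.6 + 3.8 = 35.7 kJ/mol.
CH3 at 60° (staggered): Br–CH3 gauche, Ph–CH3 gauche, Ph–tBu gauche; 3.5 + 4.1 + 6.0 = 13.6 kJ/mol.
CH3 at 120° (eclipsed): Br–H eclipsed, Ph–CH3 eclipsed, H–tBu eclipsed; 5.5 + 15.4 + 8.6 = 29.5 kJ/mol.
CH3 at 180° (staggered): Br–tBu gauche, Ph–CH3 gauche; 4.9 + 4.1 = 9.0 kJ/mol.
CH3 at 240° (eclipsed): Br–tBu eclipsed, Ph–H eclipsed, H–CH3 eclipsed; 13.9 + 7.7 + 7.1 = 28.7 kJ/mol.
CH3 at 300° (staggered): Br–CH3 gauche, Br–tBu gauche, Ph–tBu gauche; 3.5 + 4.9 + 6.0 = 14.4 kJ/mol.
Max at 0° (35.7 kJ/mol), min at 180° (9.0 kJ/mol); barrier = 26.7 kJ/mol.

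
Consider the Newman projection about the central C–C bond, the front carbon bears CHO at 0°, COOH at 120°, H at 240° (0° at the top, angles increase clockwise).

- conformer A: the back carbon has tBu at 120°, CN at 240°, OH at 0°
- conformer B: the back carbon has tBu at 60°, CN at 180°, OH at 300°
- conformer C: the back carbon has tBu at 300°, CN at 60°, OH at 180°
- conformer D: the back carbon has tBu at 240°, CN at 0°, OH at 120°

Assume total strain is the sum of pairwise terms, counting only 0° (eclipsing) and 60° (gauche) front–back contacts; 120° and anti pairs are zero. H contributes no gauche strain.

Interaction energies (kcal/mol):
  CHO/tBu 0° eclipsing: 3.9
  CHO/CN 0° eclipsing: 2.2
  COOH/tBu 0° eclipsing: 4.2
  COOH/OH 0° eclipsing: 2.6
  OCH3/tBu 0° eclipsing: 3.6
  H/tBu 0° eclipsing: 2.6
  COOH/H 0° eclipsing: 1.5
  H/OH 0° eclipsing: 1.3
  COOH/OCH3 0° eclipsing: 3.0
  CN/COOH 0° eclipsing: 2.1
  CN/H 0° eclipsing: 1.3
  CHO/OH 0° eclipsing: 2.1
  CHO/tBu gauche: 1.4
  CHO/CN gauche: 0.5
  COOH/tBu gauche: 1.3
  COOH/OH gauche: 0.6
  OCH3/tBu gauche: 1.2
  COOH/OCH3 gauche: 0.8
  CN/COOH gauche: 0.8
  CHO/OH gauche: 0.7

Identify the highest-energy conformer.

A is eclipsed. CHO at 0° is eclipsed with OH at 0° (2.1); COOH at 120° is eclipsed with tBu at 120° (4.2); H at 240° is eclipsed with CN at 240° (1.3). Total 7.6 kcal/mol.
B is staggered. CHO at 0° is gauche with tBu at 60° (1.4); CHO at 0° is gauche with OH at 300° (0.7); COOH at 120° is gauche with tBu at 60° (1.3); COOH at 120° is gauche with CN at 180° (0.8). Total 4.2 kcal/mol.
C is staggered. CHO at 0° is gauche with tBu at 300° (1.4); CHO at 0° is gauche with CN at 60° (0.5); COOH at 120° is gauche with CN at 60° (0.8); COOH at 120° is gauche with OH at 180° (0.6). Total 3.3 kcal/mol.
D is eclipsed. CHO at 0° is eclipsed with CN at 0° (2.2); COOH at 120° is eclipsed with OH at 120° (2.6); H at 240° is eclipsed with tBu at 240° (2.6). Total 7.4 kcal/mol.
A has the highest total (7.6 kcal/mol).

A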